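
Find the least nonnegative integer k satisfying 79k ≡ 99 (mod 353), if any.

gcd(353, 79) = 1  (353 = 4×79 + 37, 79 = 2×37 + 5, 37 = 7×5 + 2, 5 = 2×2 + 1, 2 = 2×1).
1 divides 99, so solutions exist.
Back-substituting, 79×(143) + 353×(-32) = 1.
So 79×(143) ≡ 1 (mod 353); multiply by 99: k ≡ 14157 (mod 353).
Smallest nonnegative: k = 14157 mod 353 = 37.

37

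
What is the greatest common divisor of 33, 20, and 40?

gcd(33, 20) = 1.
gcd(1, 40) = 1.

1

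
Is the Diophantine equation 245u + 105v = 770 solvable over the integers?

gcd(245, 105):
  245 = 2×105 + 35
  105 = 3×35
so gcd(245, 105) = 35.
35 divides 770, so integer solutions exist.

yes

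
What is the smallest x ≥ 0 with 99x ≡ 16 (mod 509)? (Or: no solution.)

67

gcd(509, 99) = 1  (509 = 5·99 + 14, 99 = 7·14 + 1, 14 = 14·1).
1 divides 16, so solutions exist.
Back-substituting, 99·(36) + 509·(-7) = 1.
So 99·(36) ≡ 1 (mod 509); multiply by 16: x ≡ 576 (mod 509).
Smallest nonnegative: x = 576 mod 509 = 67.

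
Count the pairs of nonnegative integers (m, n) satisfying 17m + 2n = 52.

gcd(17, 2):
  17 = 8*2 + 1
  2 = 2*1
so gcd(17, 2) = 1.
Back-substitute for Bézout coefficients:
  1 = 17 - 8*2
  ... = 17*(1) + 2*(-8)
Scale by 52: one solution is (52, -416). Reduce m mod 2: (0, 26).
General: m = 0 + 2t, n = 26 - 17t.
m ≥ 0 ⇒ t ≥ 0; n ≥ 0 ⇒ t ≤ 1. So t ∈ [0, 1]: 2 solutions.

2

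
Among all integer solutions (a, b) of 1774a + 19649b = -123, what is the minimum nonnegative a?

13546

gcd(19649, 1774) = 1  (19649 = 11·1774 + 135, 1774 = 13·135 + 19, 135 = 7·19 + 2, 19 = 9·2 + 1, 2 = 2·1).
1 divides -123, so solutions exist.
Back-substituting, 1774·(9315) + 19649·(-841) = 1.
Scale by -123/1 = -123: (a₀, b₀) = (-1145745, 103443).
General solution: a = -1145745 + 19649t, b = 103443 - 1774t for integer t.
a ≥ 0: smallest is -1145745 mod 19649 = 13546 (at t = 59), with b = -1223.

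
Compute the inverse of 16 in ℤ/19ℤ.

6

gcd(19, 16):
  19 = 1·16 + 3
  16 = 5·3 + 1
  3 = 3·1
so gcd(19, 16) = 1.
Back-substitute for Bézout coefficients:
  1 = 16 - 5·3
  ... = 16·(6) + 19·(-5)
So 16·6 ≡ 1 (mod 19), and 6 mod 19 = 6.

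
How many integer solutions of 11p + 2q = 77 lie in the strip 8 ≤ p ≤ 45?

gcd(11, 2) = 1.
By Bézout, 11·(1) + 2·(-5) = 1.
Particular solution: (1, 33).
General solution: p = 1 + 2t, q = 33 - 11t for integer t.
8 ≤ 1 + 2t ≤ 45 gives t ∈ [4, 22], which is 19 values.

19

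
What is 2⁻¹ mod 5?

gcd(5, 2) = 1  (5 = 2*2 + 1, 2 = 2*1).
Back-substituting, 2*(-2) + 5*(1) = 1.
So 2*-2 ≡ 1 (mod 5), and -2 mod 5 = 3.

3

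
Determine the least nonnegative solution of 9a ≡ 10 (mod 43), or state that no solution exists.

gcd(43, 9) = 1.
1 divides 10, so solutions exist.
By Bézout, 9*(-19) + 43*(4) = 1.
So 9*(-19) ≡ 1 (mod 43); multiply by 10: a ≡ -190 (mod 43).
Smallest nonnegative: a = -190 mod 43 = 25.

25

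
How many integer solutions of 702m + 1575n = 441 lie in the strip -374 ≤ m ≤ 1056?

gcd(1575, 702) = 9.
By Bézout, 702×(-83) + 1575×(37) = 9.
Particular solution: (133, -59).
General solution: m = 133 + 175t, n = -59 - 78t for integer t.
-374 ≤ 133 + 175t ≤ 1056 gives t ∈ [-2, 5], which is 8 values.

8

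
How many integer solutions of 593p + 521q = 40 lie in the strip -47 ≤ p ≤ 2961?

gcd(593, 521):
  593 = 1*521 + 72
  521 = 7*72 + 17
  72 = 4*17 + 4
  17 = 4*4 + 1
  4 = 4*1
so gcd(593, 521) = 1.
Back-substitute for Bézout coefficients:
  1 = 17 - 4*4
  ... = 593*(-123) + 521*(140)
Scale by 40: particular solution (-4920, 5600); reduce p mod 521: (290, -330).
General solution: p = 290 + 521t, q = -330 - 593t for integer t.
-47 ≤ 290 + 521t ≤ 2961 gives t ∈ [0, 5], which is 6 values.

6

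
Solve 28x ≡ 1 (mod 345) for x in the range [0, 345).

gcd(345, 28) = 1  (345 = 12×28 + 9, 28 = 3×9 + 1, 9 = 9×1).
Back-substituting, 28×(37) + 345×(-3) = 1.
So 28×37 ≡ 1 (mod 345), and 37 mod 345 = 37.

37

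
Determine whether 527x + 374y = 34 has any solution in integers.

yes

gcd(527, 374) = 17  (527 = 1×374 + 153, 374 = 2×153 + 68, 153 = 2×68 + 17, 68 = 4×17).
17 divides 34, so integer solutions exist.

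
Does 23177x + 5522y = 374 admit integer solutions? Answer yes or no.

yes

gcd(23177, 5522):
  23177 = 4·5522 + 1089
  5522 = 5·1089 + 77
  1089 = 14·77 + 11
  77 = 7·11
so gcd(23177, 5522) = 11.
11 divides 374, so integer solutions exist.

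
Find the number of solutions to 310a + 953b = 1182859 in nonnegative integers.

4

gcd(953, 310) = 1.
By Bézout, 310×(-83) + 953×(27) = 1.
One solution: (763, 993).
General: a = 763 + 953t, b = 993 - 310t.
a ≥ 0 ⇒ t ≥ 0; b ≥ 0 ⇒ t ≤ 3. So t ∈ [0, 3]: 4 solutions.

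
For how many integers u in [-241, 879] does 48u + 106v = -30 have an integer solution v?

21

gcd(106, 48) = 2.
By Bézout, 48*(-11) + 106*(5) = 2.
Particular solution: (6, -3).
General solution: u = 6 + 53t, v = -3 - 24t for integer t.
-241 ≤ 6 + 53t ≤ 879 gives t ∈ [-4, 16], which is 21 values.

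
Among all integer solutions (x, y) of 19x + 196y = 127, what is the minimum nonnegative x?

gcd(196, 19) = 1.
1 divides 127, so solutions exist.
By Bézout, 19*(31) + 196*(-3) = 1.
Scale by 127/1 = 127: (x₀, y₀) = (3937, -381).
General solution: x = 3937 + 196t, y = -381 - 19t for integer t.
x ≥ 0: smallest is 3937 mod 196 = 17 (at t = -20), with y = -1.

17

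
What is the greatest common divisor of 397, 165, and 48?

1

gcd(397, 165) = 1  (397 = 2·165 + 67, 165 = 2·67 + 31, 67 = 2·31 + 5, 31 = 6·5 + 1, 5 = 5·1).
gcd(1, 48) = 1.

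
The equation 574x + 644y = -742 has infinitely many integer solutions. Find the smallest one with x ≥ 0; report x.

gcd(644, 574):
  644 = 1·574 + 70
  574 = 8·70 + 14
  70 = 5·14
so gcd(644, 574) = 14.
14 divides -742, so solutions exist.
Back-substitute for Bézout coefficients:
  14 = 574 - 8·70
  ... = 574·(9) + 644·(-8)
Scale by -742/14 = -53: (x₀, y₀) = (-477, 424).
General solution: x = -477 + 46t, y = 424 - 41t for integer t.
x ≥ 0: smallest is -477 mod 46 = 29 (at t = 11), with y = -27.

29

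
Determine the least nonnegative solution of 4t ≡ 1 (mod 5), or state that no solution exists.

gcd(5, 4):
  5 = 1·4 + 1
  4 = 4·1
so gcd(5, 4) = 1.
1 divides 1, so solutions exist.
Back-substitute for Bézout coefficients:
  1 = 5 - 1·4
  ... = 4·(-1) + 5·(1)
So 4·(-1) ≡ 1 (mod 5); multiply by 1: t ≡ -1 (mod 5).
Smallest nonnegative: t = -1 mod 5 = 4.

4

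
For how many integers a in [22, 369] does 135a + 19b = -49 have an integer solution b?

gcd(135, 19) = 1.
By Bézout, 135×(-9) + 19×(64) = 1.
Particular solution: (4, -31).
General solution: a = 4 + 19t, b = -31 - 135t for integer t.
22 ≤ 4 + 19t ≤ 369 gives t ∈ [1, 19], which is 19 values.

19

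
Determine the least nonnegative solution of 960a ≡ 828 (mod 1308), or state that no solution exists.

54

gcd(1308, 960) = 12  (1308 = 1·960 + 348, 960 = 2·348 + 264, 348 = 1·264 + 84, 264 = 3·84 + 12, 84 = 7·12).
12 divides 828, so solutions exist.
Back-substituting, 960·(15) + 1308·(-11) = 12.
So 960·(15) ≡ 12 (mod 1308); multiply by 69: a ≡ 1035 (mod 109).
Smallest nonnegative: a = 1035 mod 109 = 54.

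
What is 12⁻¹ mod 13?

12

gcd(13, 12):
  13 = 1·12 + 1
  12 = 12·1
so gcd(13, 12) = 1.
Back-substitute for Bézout coefficients:
  1 = 13 - 1·12
  ... = 12·(-1) + 13·(1)
So 12·-1 ≡ 1 (mod 13), and -1 mod 13 = 12.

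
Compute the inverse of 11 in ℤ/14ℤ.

gcd(14, 11):
  14 = 1*11 + 3
  11 = 3*3 + 2
  3 = 1*2 + 1
  2 = 2*1
so gcd(14, 11) = 1.
Back-substitute for Bézout coefficients:
  1 = 3 - 1*2
  ... = 11*(-5) + 14*(4)
So 11*-5 ≡ 1 (mod 14), and -5 mod 14 = 9.

9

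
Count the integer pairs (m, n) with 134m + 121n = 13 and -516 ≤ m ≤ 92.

gcd(134, 121):
  134 = 1·121 + 13
  121 = 9·13 + 4
  13 = 3·4 + 1
  4 = 4·1
so gcd(134, 121) = 1.
Back-substitute for Bézout coefficients:
  1 = 13 - 3·4
  ... = 134·(28) + 121·(-31)
Scale by 13: particular solution (364, -403); reduce m mod 121: (1, -1).
General solution: m = 1 + 121t, n = -1 - 134t for integer t.
-516 ≤ 1 + 121t ≤ 92 gives t ∈ [-4, 0], which is 5 values.

5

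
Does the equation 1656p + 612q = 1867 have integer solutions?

no

gcd(1656, 612) = 36  (1656 = 2*612 + 432, 612 = 1*432 + 180, 432 = 2*180 + 72, 180 = 2*72 + 36, 72 = 2*36).
36 does not divide 1867 (remainder 31), so no integer solutions.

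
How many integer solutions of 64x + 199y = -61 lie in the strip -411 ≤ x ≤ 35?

gcd(199, 64) = 1  (199 = 3*64 + 7, 64 = 9*7 + 1, 7 = 7*1).
Back-substituting, 64*(28) + 199*(-9) = 1.
Scale by -61: particular solution (-1708, 549); reduce x mod 199: (83, -27).
General solution: x = 83 + 199t, y = -27 - 64t for integer t.
-411 ≤ 83 + 199t ≤ 35 gives t ∈ [-2, -1], which is 2 values.

2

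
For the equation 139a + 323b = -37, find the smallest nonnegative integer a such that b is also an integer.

gcd(323, 139) = 1.
1 divides -37, so solutions exist.
By Bézout, 139×(-79) + 323×(34) = 1.
Scale by -37/1 = -37: (a₀, b₀) = (2923, -1258).
General solution: a = 2923 + 323t, b = -1258 - 139t for integer t.
a ≥ 0: smallest is 2923 mod 323 = 16 (at t = -9), with b = -7.

16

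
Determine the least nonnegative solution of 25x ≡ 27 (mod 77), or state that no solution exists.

gcd(77, 25) = 1  (77 = 3*25 + 2, 25 = 12*2 + 1, 2 = 2*1).
1 divides 27, so solutions exist.
Back-substituting, 25*(37) + 77*(-12) = 1.
So 25*(37) ≡ 1 (mod 77); multiply by 27: x ≡ 999 (mod 77).
Smallest nonnegative: x = 999 mod 77 = 75.

75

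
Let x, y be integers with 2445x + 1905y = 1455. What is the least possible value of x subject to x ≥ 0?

gcd(2445, 1905) = 15.
15 divides 1455, so solutions exist.
By Bézout, 2445×(60) + 1905×(-77) = 15.
Scale by 1455/15 = 97: (x₀, y₀) = (5820, -7469).
General solution: x = 5820 + 127t, y = -7469 - 163t for integer t.
x ≥ 0: smallest is 5820 mod 127 = 105 (at t = -45), with y = -134.

105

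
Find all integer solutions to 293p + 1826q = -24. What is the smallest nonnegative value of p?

754

gcd(1826, 293) = 1.
1 divides -24, so solutions exist.
By Bézout, 293×(349) + 1826×(-56) = 1.
Scale by -24/1 = -24: (p₀, q₀) = (-8376, 1344).
General solution: p = -8376 + 1826t, q = 1344 - 293t for integer t.
p ≥ 0: smallest is -8376 mod 1826 = 754 (at t = 5), with q = -121.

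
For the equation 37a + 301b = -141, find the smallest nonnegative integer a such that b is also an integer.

gcd(301, 37):
  301 = 8×37 + 5
  37 = 7×5 + 2
  5 = 2×2 + 1
  2 = 2×1
so gcd(301, 37) = 1.
1 divides -141, so solutions exist.
Back-substitute for Bézout coefficients:
  1 = 5 - 2×2
  ... = 37×(-122) + 301×(15)
Scale by -141/1 = -141: (a₀, b₀) = (17202, -2115).
General solution: a = 17202 + 301t, b = -2115 - 37t for integer t.
a ≥ 0: smallest is 17202 mod 301 = 45 (at t = -57), with b = -6.

45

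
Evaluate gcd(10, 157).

gcd(157, 10) = 1  (157 = 15·10 + 7, 10 = 1·7 + 3, 7 = 2·3 + 1, 3 = 3·1).

1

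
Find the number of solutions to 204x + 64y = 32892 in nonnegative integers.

10

gcd(204, 64) = 4.
By Bézout, 204×(-5) + 64×(16) = 4.
One solution: (5, 498).
General: x = 5 + 16t, y = 498 - 51t.
x ≥ 0 ⇒ t ≥ 0; y ≥ 0 ⇒ t ≤ 9. So t ∈ [0, 9]: 10 solutions.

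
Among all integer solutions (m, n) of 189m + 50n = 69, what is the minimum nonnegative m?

gcd(189, 50):
  189 = 3·50 + 39
  50 = 1·39 + 11
  39 = 3·11 + 6
  11 = 1·6 + 5
  6 = 1·5 + 1
  5 = 5·1
so gcd(189, 50) = 1.
1 divides 69, so solutions exist.
Back-substitute for Bézout coefficients:
  1 = 6 - 1·5
  ... = 189·(9) + 50·(-34)
Scale by 69/1 = 69: (m₀, n₀) = (621, -2346).
General solution: m = 621 + 50t, n = -2346 - 189t for integer t.
m ≥ 0: smallest is 621 mod 50 = 21 (at t = -12), with n = -78.

21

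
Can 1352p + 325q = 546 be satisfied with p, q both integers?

yes

gcd(1352, 325) = 13  (1352 = 4×325 + 52, 325 = 6×52 + 13, 52 = 4×13).
13 divides 546, so integer solutions exist.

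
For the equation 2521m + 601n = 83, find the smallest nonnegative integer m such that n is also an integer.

gcd(2521, 601):
  2521 = 4*601 + 117
  601 = 5*117 + 16
  117 = 7*16 + 5
  16 = 3*5 + 1
  5 = 5*1
so gcd(2521, 601) = 1.
1 divides 83, so solutions exist.
Back-substitute for Bézout coefficients:
  1 = 16 - 3*5
  ... = 2521*(-113) + 601*(474)
Scale by 83/1 = 83: (m₀, n₀) = (-9379, 39342).
General solution: m = -9379 + 601t, n = 39342 - 2521t for integer t.
m ≥ 0: smallest is -9379 mod 601 = 237 (at t = 16), with n = -994.

237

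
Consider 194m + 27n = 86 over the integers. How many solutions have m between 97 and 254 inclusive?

gcd(194, 27):
  194 = 7·27 + 5
  27 = 5·5 + 2
  5 = 2·2 + 1
  2 = 2·1
so gcd(194, 27) = 1.
Back-substitute for Bézout coefficients:
  1 = 5 - 2·2
  ... = 194·(11) + 27·(-79)
Scale by 86: particular solution (946, -6794); reduce m mod 27: (1, -4).
General solution: m = 1 + 27t, n = -4 - 194t for integer t.
97 ≤ 1 + 27t ≤ 254 gives t ∈ [4, 9], which is 6 values.

6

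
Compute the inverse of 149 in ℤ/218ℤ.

gcd(218, 149) = 1.
By Bézout, 149×(-79) + 218×(54) = 1.
So 149×-79 ≡ 1 (mod 218), and -79 mod 218 = 139.

139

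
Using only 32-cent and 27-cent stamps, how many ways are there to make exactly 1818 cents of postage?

Need nonnegative integers with 32j + 27k = 1818.
gcd(32, 27) = 1, and 32·(11) + 27·(-13) = 1.
So (j₀, k₀) = (19998, -23634); general j = 19998 + 27t, k = -23634 - 32t.
j ≥ 0 ⇒ t ≥ -740; k ≥ 0 ⇒ t ≤ -739. That's 2 values of t.

2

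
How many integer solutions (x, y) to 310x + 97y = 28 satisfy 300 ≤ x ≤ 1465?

12

gcd(310, 97) = 1.
By Bézout, 310*(46) + 97*(-147) = 1.
Particular solution: (27, -86).
General solution: x = 27 + 97t, y = -86 - 310t for integer t.
300 ≤ 27 + 97t ≤ 1465 gives t ∈ [3, 14], which is 12 values.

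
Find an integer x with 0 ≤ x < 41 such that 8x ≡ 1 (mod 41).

36

gcd(41, 8):
  41 = 5×8 + 1
  8 = 8×1
so gcd(41, 8) = 1.
Back-substitute for Bézout coefficients:
  1 = 41 - 5×8
  ... = 8×(-5) + 41×(1)
So 8×-5 ≡ 1 (mod 41), and -5 mod 41 = 36.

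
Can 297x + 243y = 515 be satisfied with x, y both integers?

gcd(297, 243) = 27.
27 does not divide 515 (remainder 2), so no integer solutions.

no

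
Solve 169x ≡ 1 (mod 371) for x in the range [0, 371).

gcd(371, 169):
  371 = 2·169 + 33
  169 = 5·33 + 4
  33 = 8·4 + 1
  4 = 4·1
so gcd(371, 169) = 1.
Back-substitute for Bézout coefficients:
  1 = 33 - 8·4
  ... = 169·(-90) + 371·(41)
So 169·-90 ≡ 1 (mod 371), and -90 mod 371 = 281.

281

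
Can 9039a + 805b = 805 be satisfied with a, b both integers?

yes

gcd(9039, 805) = 23  (9039 = 11*805 + 184, 805 = 4*184 + 69, 184 = 2*69 + 46, 69 = 1*46 + 23, 46 = 2*23).
23 divides 805, so integer solutions exist.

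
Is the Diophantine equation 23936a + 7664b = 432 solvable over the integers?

gcd(23936, 7664) = 16  (23936 = 3*7664 + 944, 7664 = 8*944 + 112, 944 = 8*112 + 48, 112 = 2*48 + 16, 48 = 3*16).
16 divides 432, so integer solutions exist.

yes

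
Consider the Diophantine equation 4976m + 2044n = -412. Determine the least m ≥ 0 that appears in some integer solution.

gcd(4976, 2044) = 4.
4 divides -412, so solutions exist.
By Bézout, 4976*(122) + 2044*(-297) = 4.
Scale by -412/4 = -103: (m₀, n₀) = (-12566, 30591).
General solution: m = -12566 + 511t, n = 30591 - 1244t for integer t.
m ≥ 0: smallest is -12566 mod 511 = 209 (at t = 25), with n = -509.

209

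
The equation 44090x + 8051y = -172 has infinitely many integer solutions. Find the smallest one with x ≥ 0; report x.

3720

gcd(44090, 8051):
  44090 = 5*8051 + 3835
  8051 = 2*3835 + 381
  3835 = 10*381 + 25
  381 = 15*25 + 6
  25 = 4*6 + 1
  6 = 6*1
so gcd(44090, 8051) = 1.
1 divides -172, so solutions exist.
Back-substitute for Bézout coefficients:
  1 = 25 - 4*6
  ... = 44090*(1289) + 8051*(-7059)
Scale by -172/1 = -172: (x₀, y₀) = (-221708, 1214148).
General solution: x = -221708 + 8051t, y = 1214148 - 44090t for integer t.
x ≥ 0: smallest is -221708 mod 8051 = 3720 (at t = 28), with y = -20372.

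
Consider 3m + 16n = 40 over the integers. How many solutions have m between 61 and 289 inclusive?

gcd(16, 3) = 1  (16 = 5×3 + 1, 3 = 3×1).
Back-substituting, 3×(-5) + 16×(1) = 1.
Scale by 40: particular solution (-200, 40); reduce m mod 16: (8, 1).
General solution: m = 8 + 16t, n = 1 - 3t for integer t.
61 ≤ 8 + 16t ≤ 289 gives t ∈ [4, 17], which is 14 values.

14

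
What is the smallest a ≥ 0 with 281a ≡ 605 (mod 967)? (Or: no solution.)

773

gcd(967, 281) = 1.
1 divides 605, so solutions exist.
By Bézout, 281×(-117) + 967×(34) = 1.
So 281×(-117) ≡ 1 (mod 967); multiply by 605: a ≡ -70785 (mod 967).
Smallest nonnegative: a = -70785 mod 967 = 773.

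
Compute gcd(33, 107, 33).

gcd(107, 33) = 1  (107 = 3·33 + 8, 33 = 4·8 + 1, 8 = 8·1).
gcd(1, 33) = 1.

1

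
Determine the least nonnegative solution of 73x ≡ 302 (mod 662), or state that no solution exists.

gcd(662, 73) = 1  (662 = 9·73 + 5, 73 = 14·5 + 3, 5 = 1·3 + 2, 3 = 1·2 + 1, 2 = 2·1).
1 divides 302, so solutions exist.
Back-substituting, 73·(263) + 662·(-29) = 1.
So 73·(263) ≡ 1 (mod 662); multiply by 302: x ≡ 79426 (mod 662).
Smallest nonnegative: x = 79426 mod 662 = 648.

648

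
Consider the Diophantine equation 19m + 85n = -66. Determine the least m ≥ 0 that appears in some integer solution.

1

gcd(85, 19):
  85 = 4*19 + 9
  19 = 2*9 + 1
  9 = 9*1
so gcd(85, 19) = 1.
1 divides -66, so solutions exist.
Back-substitute for Bézout coefficients:
  1 = 19 - 2*9
  ... = 19*(9) + 85*(-2)
Scale by -66/1 = -66: (m₀, n₀) = (-594, 132).
General solution: m = -594 + 85t, n = 132 - 19t for integer t.
m ≥ 0: smallest is -594 mod 85 = 1 (at t = 7), with n = -1.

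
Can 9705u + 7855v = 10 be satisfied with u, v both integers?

gcd(9705, 7855) = 5  (9705 = 1×7855 + 1850, 7855 = 4×1850 + 455, 1850 = 4×455 + 30, 455 = 15×30 + 5, 30 = 6×5).
5 divides 10, so integer solutions exist.

yes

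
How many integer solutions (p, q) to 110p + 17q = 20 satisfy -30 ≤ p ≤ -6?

gcd(110, 17) = 1.
By Bézout, 110×(-2) + 17×(13) = 1.
Particular solution: (11, -70).
General solution: p = 11 + 17t, q = -70 - 110t for integer t.
-30 ≤ 11 + 17t ≤ -6 gives t ∈ [-2, -1], which is 2 values.

2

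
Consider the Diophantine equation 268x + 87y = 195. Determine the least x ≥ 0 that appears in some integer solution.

gcd(268, 87) = 1  (268 = 3·87 + 7, 87 = 12·7 + 3, 7 = 2·3 + 1, 3 = 3·1).
1 divides 195, so solutions exist.
Back-substituting, 268·(25) + 87·(-77) = 1.
Scale by 195/1 = 195: (x₀, y₀) = (4875, -15015).
General solution: x = 4875 + 87t, y = -15015 - 268t for integer t.
x ≥ 0: smallest is 4875 mod 87 = 3 (at t = -56), with y = -7.

3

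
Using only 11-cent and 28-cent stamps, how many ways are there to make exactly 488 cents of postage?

1

Need nonnegative integers with 11j + 28k = 488.
gcd(11, 28) = 1, and 11·(-5) + 28·(2) = 1.
So (j₀, k₀) = (-2440, 976); general j = -2440 + 28t, k = 976 - 11t.
j ≥ 0 ⇒ t ≥ 88; k ≥ 0 ⇒ t ≤ 88. That's 1 value of t.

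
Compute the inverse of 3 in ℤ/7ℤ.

5

gcd(7, 3) = 1.
By Bézout, 3×(-2) + 7×(1) = 1.
So 3×-2 ≡ 1 (mod 7), and -2 mod 7 = 5.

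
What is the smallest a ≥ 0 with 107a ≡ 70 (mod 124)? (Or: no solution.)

gcd(124, 107) = 1  (124 = 1*107 + 17, 107 = 6*17 + 5, 17 = 3*5 + 2, 5 = 2*2 + 1, 2 = 2*1).
1 divides 70, so solutions exist.
Back-substituting, 107*(51) + 124*(-44) = 1.
So 107*(51) ≡ 1 (mod 124); multiply by 70: a ≡ 3570 (mod 124).
Smallest nonnegative: a = 3570 mod 124 = 98.

98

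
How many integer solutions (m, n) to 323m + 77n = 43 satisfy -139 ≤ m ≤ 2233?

30

gcd(323, 77) = 1  (323 = 4*77 + 15, 77 = 5*15 + 2, 15 = 7*2 + 1, 2 = 2*1).
Back-substituting, 323*(36) + 77*(-151) = 1.
Scale by 43: particular solution (1548, -6493); reduce m mod 77: (8, -33).
General solution: m = 8 + 77t, n = -33 - 323t for integer t.
-139 ≤ 8 + 77t ≤ 2233 gives t ∈ [-1, 28], which is 30 values.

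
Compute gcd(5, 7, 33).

1

gcd(7, 5) = 1.
gcd(1, 33) = 1.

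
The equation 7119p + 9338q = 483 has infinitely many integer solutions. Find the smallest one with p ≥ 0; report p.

gcd(9338, 7119) = 7.
7 divides 483, so solutions exist.
By Bézout, 7119·(-101) + 9338·(77) = 7.
Scale by 483/7 = 69: (p₀, q₀) = (-6969, 5313).
General solution: p = -6969 + 1334t, q = 5313 - 1017t for integer t.
p ≥ 0: smallest is -6969 mod 1334 = 1035 (at t = 6), with q = -789.

1035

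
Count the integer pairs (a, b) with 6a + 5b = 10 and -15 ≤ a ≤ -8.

gcd(6, 5) = 1  (6 = 1·5 + 1, 5 = 5·1).
Back-substituting, 6·(1) + 5·(-1) = 1.
Scale by 10: particular solution (10, -10); reduce a mod 5: (0, 2).
General solution: a = 0 + 5t, b = 2 - 6t for integer t.
-15 ≤ 0 + 5t ≤ -8 gives t ∈ [-3, -2], which is 2 values.

2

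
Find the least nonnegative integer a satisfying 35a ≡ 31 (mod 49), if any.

gcd(49, 35) = 7.
7 does not divide 31, so the congruence has no solution.

no solution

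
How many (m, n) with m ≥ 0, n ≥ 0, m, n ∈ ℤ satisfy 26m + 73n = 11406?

6

gcd(73, 26):
  73 = 2×26 + 21
  26 = 1×21 + 5
  21 = 4×5 + 1
  5 = 5×1
so gcd(73, 26) = 1.
Back-substitute for Bézout coefficients:
  1 = 21 - 4×5
  ... = 26×(-14) + 73×(5)
Scale by 11406: one solution is (-159684, 57030). Reduce m mod 73: (40, 142).
General: m = 40 + 73t, n = 142 - 26t.
m ≥ 0 ⇒ t ≥ 0; n ≥ 0 ⇒ t ≤ 5. So t ∈ [0, 5]: 6 solutions.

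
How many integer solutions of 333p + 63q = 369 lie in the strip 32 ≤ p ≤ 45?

2

gcd(333, 63) = 9.
By Bézout, 333·(-3) + 63·(16) = 9.
Particular solution: (3, -10).
General solution: p = 3 + 7t, q = -10 - 37t for integer t.
32 ≤ 3 + 7t ≤ 45 gives t ∈ [5, 6], which is 2 values.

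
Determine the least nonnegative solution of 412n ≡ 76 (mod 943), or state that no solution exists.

gcd(943, 412) = 1  (943 = 2·412 + 119, 412 = 3·119 + 55, 119 = 2·55 + 9, 55 = 6·9 + 1, 9 = 9·1).
1 divides 76, so solutions exist.
Back-substituting, 412·(103) + 943·(-45) = 1.
So 412·(103) ≡ 1 (mod 943); multiply by 76: n ≡ 7828 (mod 943).
Smallest nonnegative: n = 7828 mod 943 = 284.

284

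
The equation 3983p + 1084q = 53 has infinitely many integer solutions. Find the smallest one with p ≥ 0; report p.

1047

gcd(3983, 1084) = 1.
1 divides 53, so solutions exist.
By Bézout, 3983·(347) + 1084·(-1275) = 1.
Scale by 53/1 = 53: (p₀, q₀) = (18391, -67575).
General solution: p = 18391 + 1084t, q = -67575 - 3983t for integer t.
p ≥ 0: smallest is 18391 mod 1084 = 1047 (at t = -16), with q = -3847.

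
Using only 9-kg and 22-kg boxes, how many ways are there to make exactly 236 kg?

1

Need nonnegative integers with 9j + 22k = 236.
gcd(9, 22) = 1, and 9·(5) + 22·(-2) = 1.
So (j₀, k₀) = (1180, -472); general j = 1180 + 22t, k = -472 - 9t.
j ≥ 0 ⇒ t ≥ -53; k ≥ 0 ⇒ t ≤ -53. That's 1 value of t.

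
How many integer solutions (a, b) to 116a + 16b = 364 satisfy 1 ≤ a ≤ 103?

gcd(116, 16):
  116 = 7·16 + 4
  16 = 4·4
so gcd(116, 16) = 4.
Back-substitute for Bézout coefficients:
  4 = 116 - 7·16
  ... = 116·(1) + 16·(-7)
Scale by 91: particular solution (91, -637); reduce a mod 4: (3, 1).
General solution: a = 3 + 4t, b = 1 - 29t for integer t.
1 ≤ 3 + 4t ≤ 103 gives t ∈ [0, 25], which is 26 values.

26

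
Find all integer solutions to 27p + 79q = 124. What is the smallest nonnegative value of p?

28

gcd(79, 27):
  79 = 2*27 + 25
  27 = 1*25 + 2
  25 = 12*2 + 1
  2 = 2*1
so gcd(79, 27) = 1.
1 divides 124, so solutions exist.
Back-substitute for Bézout coefficients:
  1 = 25 - 12*2
  ... = 27*(-38) + 79*(13)
Scale by 124/1 = 124: (p₀, q₀) = (-4712, 1612).
General solution: p = -4712 + 79t, q = 1612 - 27t for integer t.
p ≥ 0: smallest is -4712 mod 79 = 28 (at t = 60), with q = -8.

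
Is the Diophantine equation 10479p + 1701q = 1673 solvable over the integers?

gcd(10479, 1701) = 21  (10479 = 6·1701 + 273, 1701 = 6·273 + 63, 273 = 4·63 + 21, 63 = 3·21).
21 does not divide 1673 (remainder 14), so no integer solutions.

no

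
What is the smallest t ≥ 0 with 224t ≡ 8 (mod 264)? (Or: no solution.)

13

gcd(264, 224):
  264 = 1×224 + 40
  224 = 5×40 + 24
  40 = 1×24 + 16
  24 = 1×16 + 8
  16 = 2×8
so gcd(264, 224) = 8.
8 divides 8, so solutions exist.
Back-substitute for Bézout coefficients:
  8 = 24 - 1×16
  ... = 224×(13) + 264×(-11)
So 224×(13) ≡ 8 (mod 264); multiply by 1: t ≡ 13 (mod 33).
Smallest nonnegative: t = 13 mod 33 = 13.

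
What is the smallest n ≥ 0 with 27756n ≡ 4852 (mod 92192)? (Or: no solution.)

143

gcd(92192, 27756) = 4.
4 divides 4852, so solutions exist.
By Bézout, 27756·(-2717) + 92192·(818) = 4.
So 27756·(-2717) ≡ 4 (mod 92192); multiply by 1213: n ≡ -3295721 (mod 23048).
Smallest nonnegative: n = -3295721 mod 23048 = 143.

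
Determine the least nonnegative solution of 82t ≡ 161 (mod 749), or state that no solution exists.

gcd(749, 82):
  749 = 9·82 + 11
  82 = 7·11 + 5
  11 = 2·5 + 1
  5 = 5·1
so gcd(749, 82) = 1.
1 divides 161, so solutions exist.
Back-substitute for Bézout coefficients:
  1 = 11 - 2·5
  ... = 82·(-137) + 749·(15)
So 82·(-137) ≡ 1 (mod 749); multiply by 161: t ≡ -22057 (mod 749).
Smallest nonnegative: t = -22057 mod 749 = 413.

413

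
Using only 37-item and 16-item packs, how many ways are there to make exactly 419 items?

Need nonnegative integers with 37j + 16k = 419.
gcd(37, 16) = 1, and 37·(-3) + 16·(7) = 1.
So (j₀, k₀) = (-1257, 2933); general j = -1257 + 16t, k = 2933 - 37t.
j ≥ 0 ⇒ t ≥ 79; k ≥ 0 ⇒ t ≤ 79. That's 1 value of t.

1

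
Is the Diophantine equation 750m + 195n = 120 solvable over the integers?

gcd(750, 195) = 15.
15 divides 120, so integer solutions exist.

yes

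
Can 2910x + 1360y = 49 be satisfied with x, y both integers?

no

gcd(2910, 1360) = 10.
10 does not divide 49 (remainder 9), so no integer solutions.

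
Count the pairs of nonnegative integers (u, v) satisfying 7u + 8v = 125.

2

gcd(8, 7) = 1  (8 = 1×7 + 1, 7 = 7×1).
Back-substituting, 7×(-1) + 8×(1) = 1.
Scale by 125: one solution is (-125, 125). Reduce u mod 8: (3, 13).
General: u = 3 + 8t, v = 13 - 7t.
u ≥ 0 ⇒ t ≥ 0; v ≥ 0 ⇒ t ≤ 1. So t ∈ [0, 1]: 2 solutions.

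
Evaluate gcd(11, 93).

gcd(93, 11):
  93 = 8×11 + 5
  11 = 2×5 + 1
  5 = 5×1
so gcd(93, 11) = 1.

1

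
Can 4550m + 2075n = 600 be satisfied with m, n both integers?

yes

gcd(4550, 2075) = 25.
25 divides 600, so integer solutions exist.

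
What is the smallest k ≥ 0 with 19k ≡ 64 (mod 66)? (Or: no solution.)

52

gcd(66, 19):
  66 = 3*19 + 9
  19 = 2*9 + 1
  9 = 9*1
so gcd(66, 19) = 1.
1 divides 64, so solutions exist.
Back-substitute for Bézout coefficients:
  1 = 19 - 2*9
  ... = 19*(7) + 66*(-2)
So 19*(7) ≡ 1 (mod 66); multiply by 64: k ≡ 448 (mod 66).
Smallest nonnegative: k = 448 mod 66 = 52.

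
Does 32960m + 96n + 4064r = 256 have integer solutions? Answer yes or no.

yes

gcd(32960, 96) = 32.
gcd(32, 4064) = 32.
32 divides 256, so integer solutions exist.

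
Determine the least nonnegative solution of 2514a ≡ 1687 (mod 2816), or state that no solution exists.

gcd(2816, 2514) = 2  (2816 = 1×2514 + 302, 2514 = 8×302 + 98, 302 = 3×98 + 8, 98 = 12×8 + 2, 8 = 4×2).
2 does not divide 1687, so the congruence has no solution.

no solution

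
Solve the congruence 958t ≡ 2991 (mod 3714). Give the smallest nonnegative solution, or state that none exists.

no solution

gcd(3714, 958):
  3714 = 3·958 + 840
  958 = 1·840 + 118
  840 = 7·118 + 14
  118 = 8·14 + 6
  14 = 2·6 + 2
  6 = 3·2
so gcd(3714, 958) = 2.
2 does not divide 2991, so the congruence has no solution.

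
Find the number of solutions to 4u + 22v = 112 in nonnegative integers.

3

gcd(22, 4):
  22 = 5×4 + 2
  4 = 2×2
so gcd(22, 4) = 2.
Back-substitute for Bézout coefficients:
  2 = 22 - 5×4
  ... = 4×(-5) + 22×(1)
Scale by 56: one solution is (-280, 56). Reduce u mod 11: (6, 4).
General: u = 6 + 11t, v = 4 - 2t.
u ≥ 0 ⇒ t ≥ 0; v ≥ 0 ⇒ t ≤ 2. So t ∈ [0, 2]: 3 solutions.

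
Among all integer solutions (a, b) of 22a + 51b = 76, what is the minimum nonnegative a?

gcd(51, 22) = 1.
1 divides 76, so solutions exist.
By Bézout, 22×(7) + 51×(-3) = 1.
Scale by 76/1 = 76: (a₀, b₀) = (532, -228).
General solution: a = 532 + 51t, b = -228 - 22t for integer t.
a ≥ 0: smallest is 532 mod 51 = 22 (at t = -10), with b = -8.

22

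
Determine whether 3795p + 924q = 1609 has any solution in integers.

gcd(3795, 924) = 33  (3795 = 4*924 + 99, 924 = 9*99 + 33, 99 = 3*33).
33 does not divide 1609 (remainder 25), so no integer solutions.

no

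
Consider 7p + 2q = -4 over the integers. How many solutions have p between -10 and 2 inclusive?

gcd(7, 2) = 1  (7 = 3*2 + 1, 2 = 2*1).
Back-substituting, 7*(1) + 2*(-3) = 1.
Scale by -4: particular solution (-4, 12); reduce p mod 2: (0, -2).
General solution: p = 0 + 2t, q = -2 - 7t for integer t.
-10 ≤ 0 + 2t ≤ 2 gives t ∈ [-5, 1], which is 7 values.

7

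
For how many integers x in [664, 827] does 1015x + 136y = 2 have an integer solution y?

gcd(1015, 136) = 1.
By Bézout, 1015·(-41) + 136·(306) = 1.
Particular solution: (54, -403).
General solution: x = 54 + 136t, y = -403 - 1015t for integer t.
664 ≤ 54 + 136t ≤ 827 gives t ∈ [5, 5], which is 1 value.

1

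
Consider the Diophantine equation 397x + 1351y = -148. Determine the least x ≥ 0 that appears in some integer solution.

1320

gcd(1351, 397):
  1351 = 3*397 + 160
  397 = 2*160 + 77
  160 = 2*77 + 6
  77 = 12*6 + 5
  6 = 1*5 + 1
  5 = 5*1
so gcd(1351, 397) = 1.
1 divides -148, so solutions exist.
Back-substitute for Bézout coefficients:
  1 = 6 - 1*5
  ... = 397*(-228) + 1351*(67)
Scale by -148/1 = -148: (x₀, y₀) = (33744, -9916).
General solution: x = 33744 + 1351t, y = -9916 - 397t for integer t.
x ≥ 0: smallest is 33744 mod 1351 = 1320 (at t = -24), with y = -388.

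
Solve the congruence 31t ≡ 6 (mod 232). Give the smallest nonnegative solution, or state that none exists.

90

gcd(232, 31) = 1  (232 = 7*31 + 15, 31 = 2*15 + 1, 15 = 15*1).
1 divides 6, so solutions exist.
Back-substituting, 31*(15) + 232*(-2) = 1.
So 31*(15) ≡ 1 (mod 232); multiply by 6: t ≡ 90 (mod 232).
Smallest nonnegative: t = 90 mod 232 = 90.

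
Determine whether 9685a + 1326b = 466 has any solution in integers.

gcd(9685, 1326) = 13  (9685 = 7×1326 + 403, 1326 = 3×403 + 117, 403 = 3×117 + 52, 117 = 2×52 + 13, 52 = 4×13).
13 does not divide 466 (remainder 11), so no integer solutions.

no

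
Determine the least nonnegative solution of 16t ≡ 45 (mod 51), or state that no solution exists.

gcd(51, 16) = 1  (51 = 3*16 + 3, 16 = 5*3 + 1, 3 = 3*1).
1 divides 45, so solutions exist.
Back-substituting, 16*(16) + 51*(-5) = 1.
So 16*(16) ≡ 1 (mod 51); multiply by 45: t ≡ 720 (mod 51).
Smallest nonnegative: t = 720 mod 51 = 6.

6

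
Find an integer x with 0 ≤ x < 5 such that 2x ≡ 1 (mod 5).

3

gcd(5, 2) = 1  (5 = 2*2 + 1, 2 = 2*1).
Back-substituting, 2*(-2) + 5*(1) = 1.
So 2*-2 ≡ 1 (mod 5), and -2 mod 5 = 3.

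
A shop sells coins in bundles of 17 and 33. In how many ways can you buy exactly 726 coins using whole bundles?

2

Need nonnegative integers with 17j + 33k = 726.
gcd(17, 33) = 1, and 17·(2) + 33·(-1) = 1.
So (j₀, k₀) = (1452, -726); general j = 1452 + 33t, k = -726 - 17t.
j ≥ 0 ⇒ t ≥ -44; k ≥ 0 ⇒ t ≤ -43. That's 2 values of t.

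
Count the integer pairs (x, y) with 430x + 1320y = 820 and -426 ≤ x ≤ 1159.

12

gcd(1320, 430) = 10.
By Bézout, 430*(43) + 1320*(-14) = 10.
Particular solution: (94, -30).
General solution: x = 94 + 132t, y = -30 - 43t for integer t.
-426 ≤ 94 + 132t ≤ 1159 gives t ∈ [-3, 8], which is 12 values.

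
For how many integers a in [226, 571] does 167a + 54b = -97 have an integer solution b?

gcd(167, 54) = 1.
By Bézout, 167*(11) + 54*(-34) = 1.
Particular solution: (13, -42).
General solution: a = 13 + 54t, b = -42 - 167t for integer t.
226 ≤ 13 + 54t ≤ 571 gives t ∈ [4, 10], which is 7 values.

7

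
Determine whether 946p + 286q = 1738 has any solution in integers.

gcd(946, 286) = 22  (946 = 3·286 + 88, 286 = 3·88 + 22, 88 = 4·22).
22 divides 1738, so integer solutions exist.

yes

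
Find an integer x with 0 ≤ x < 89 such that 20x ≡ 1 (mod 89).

gcd(89, 20):
  89 = 4·20 + 9
  20 = 2·9 + 2
  9 = 4·2 + 1
  2 = 2·1
so gcd(89, 20) = 1.
Back-substitute for Bézout coefficients:
  1 = 9 - 4·2
  ... = 20·(-40) + 89·(9)
So 20·-40 ≡ 1 (mod 89), and -40 mod 89 = 49.

49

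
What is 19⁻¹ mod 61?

45

gcd(61, 19) = 1.
By Bézout, 19·(-16) + 61·(5) = 1.
So 19·-16 ≡ 1 (mod 61), and -16 mod 61 = 45.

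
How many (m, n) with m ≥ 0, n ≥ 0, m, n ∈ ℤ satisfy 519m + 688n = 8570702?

24

gcd(688, 519):
  688 = 1·519 + 169
  519 = 3·169 + 12
  169 = 14·12 + 1
  12 = 12·1
so gcd(688, 519) = 1.
Back-substitute for Bézout coefficients:
  1 = 169 - 14·12
  ... = 519·(-57) + 688·(43)
Scale by 8570702: one solution is (-488530014, 368540186). Reduce m mod 688: (210, 12299).
General: m = 210 + 688t, n = 12299 - 519t.
m ≥ 0 ⇒ t ≥ 0; n ≥ 0 ⇒ t ≤ 23. So t ∈ [0, 23]: 24 solutions.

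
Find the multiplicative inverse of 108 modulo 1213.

gcd(1213, 108):
  1213 = 11×108 + 25
  108 = 4×25 + 8
  25 = 3×8 + 1
  8 = 8×1
so gcd(1213, 108) = 1.
Back-substitute for Bézout coefficients:
  1 = 25 - 3×8
  ... = 108×(-146) + 1213×(13)
So 108×-146 ≡ 1 (mod 1213), and -146 mod 1213 = 1067.

1067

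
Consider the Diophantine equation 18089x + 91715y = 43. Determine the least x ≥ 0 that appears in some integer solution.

7727

gcd(91715, 18089) = 1.
1 divides 43, so solutions exist.
By Bézout, 18089·(-29681) + 91715·(5854) = 1.
Scale by 43/1 = 43: (x₀, y₀) = (-1276283, 251722).
General solution: x = -1276283 + 91715t, y = 251722 - 18089t for integer t.
x ≥ 0: smallest is -1276283 mod 91715 = 7727 (at t = 14), with y = -1524.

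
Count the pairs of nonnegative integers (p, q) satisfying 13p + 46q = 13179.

gcd(46, 13) = 1.
By Bézout, 13·(-7) + 46·(2) = 1.
One solution: (23, 280).
General: p = 23 + 46t, q = 280 - 13t.
p ≥ 0 ⇒ t ≥ 0; q ≥ 0 ⇒ t ≤ 21. So t ∈ [0, 21]: 22 solutions.

22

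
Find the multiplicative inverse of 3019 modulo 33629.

gcd(33629, 3019):
  33629 = 11·3019 + 420
  3019 = 7·420 + 79
  420 = 5·79 + 25
  79 = 3·25 + 4
  25 = 6·4 + 1
  4 = 4·1
so gcd(33629, 3019) = 1.
Back-substitute for Bézout coefficients:
  1 = 25 - 6·4
  ... = 3019·(-8087) + 33629·(726)
So 3019·-8087 ≡ 1 (mod 33629), and -8087 mod 33629 = 25542.

25542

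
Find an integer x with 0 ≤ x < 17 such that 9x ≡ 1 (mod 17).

2

gcd(17, 9):
  17 = 1×9 + 8
  9 = 1×8 + 1
  8 = 8×1
so gcd(17, 9) = 1.
Back-substitute for Bézout coefficients:
  1 = 9 - 1×8
  ... = 9×(2) + 17×(-1)
So 9×2 ≡ 1 (mod 17), and 2 mod 17 = 2.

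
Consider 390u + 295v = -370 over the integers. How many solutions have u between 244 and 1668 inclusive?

gcd(390, 295) = 5  (390 = 1*295 + 95, 295 = 3*95 + 10, 95 = 9*10 + 5, 10 = 2*5).
Back-substituting, 390*(28) + 295*(-37) = 5.
Scale by -74: particular solution (-2072, 2738); reduce u mod 59: (52, -70).
General solution: u = 52 + 59t, v = -70 - 78t for integer t.
244 ≤ 52 + 59t ≤ 1668 gives t ∈ [4, 27], which is 24 values.

24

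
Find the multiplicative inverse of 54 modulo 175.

94

gcd(175, 54):
  175 = 3*54 + 13
  54 = 4*13 + 2
  13 = 6*2 + 1
  2 = 2*1
so gcd(175, 54) = 1.
Back-substitute for Bézout coefficients:
  1 = 13 - 6*2
  ... = 54*(-81) + 175*(25)
So 54*-81 ≡ 1 (mod 175), and -81 mod 175 = 94.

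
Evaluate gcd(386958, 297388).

26

gcd(386958, 297388):
  386958 = 1·297388 + 89570
  297388 = 3·89570 + 28678
  89570 = 3·28678 + 3536
  28678 = 8·3536 + 390
  3536 = 9·390 + 26
  390 = 15·26
so gcd(386958, 297388) = 26.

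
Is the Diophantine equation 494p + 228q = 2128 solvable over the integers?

gcd(494, 228):
  494 = 2*228 + 38
  228 = 6*38
so gcd(494, 228) = 38.
38 divides 2128, so integer solutions exist.

yes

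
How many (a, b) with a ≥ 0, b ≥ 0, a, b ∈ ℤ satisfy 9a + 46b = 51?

gcd(46, 9):
  46 = 5×9 + 1
  9 = 9×1
so gcd(46, 9) = 1.
Back-substitute for Bézout coefficients:
  1 = 46 - 5×9
  ... = 9×(-5) + 46×(1)
Scale by 51: one solution is (-255, 51). Reduce a mod 46: (21, -3).
General: a = 21 + 46t, b = -3 - 9t.
a ≥ 0 ⇒ t ≥ 0; b ≥ 0 ⇒ t ≤ -1. So t ∈ [0, -1]: 0 solutions.

0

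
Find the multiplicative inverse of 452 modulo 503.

286

gcd(503, 452) = 1.
By Bézout, 452×(-217) + 503×(195) = 1.
So 452×-217 ≡ 1 (mod 503), and -217 mod 503 = 286.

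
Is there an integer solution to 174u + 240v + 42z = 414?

yes

gcd(240, 174):
  240 = 1×174 + 66
  174 = 2×66 + 42
  66 = 1×42 + 24
  42 = 1×24 + 18
  24 = 1×18 + 6
  18 = 3×6
so gcd(240, 174) = 6.
gcd(6, 42) = 6.
6 divides 414, so integer solutions exist.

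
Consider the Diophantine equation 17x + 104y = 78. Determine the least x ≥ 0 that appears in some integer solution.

gcd(104, 17):
  104 = 6×17 + 2
  17 = 8×2 + 1
  2 = 2×1
so gcd(104, 17) = 1.
1 divides 78, so solutions exist.
Back-substitute for Bézout coefficients:
  1 = 17 - 8×2
  ... = 17×(49) + 104×(-8)
Scale by 78/1 = 78: (x₀, y₀) = (3822, -624).
General solution: x = 3822 + 104t, y = -624 - 17t for integer t.
x ≥ 0: smallest is 3822 mod 104 = 78 (at t = -36), with y = -12.

78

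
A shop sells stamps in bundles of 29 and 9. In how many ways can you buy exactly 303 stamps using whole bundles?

1

Need nonnegative integers with 29j + 9k = 303.
gcd(29, 9) = 1, and 29·(-4) + 9·(13) = 1.
So (j₀, k₀) = (-1212, 3939); general j = -1212 + 9t, k = 3939 - 29t.
j ≥ 0 ⇒ t ≥ 135; k ≥ 0 ⇒ t ≤ 135. That's 1 value of t.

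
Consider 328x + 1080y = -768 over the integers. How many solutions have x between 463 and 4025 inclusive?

gcd(1080, 328) = 8.
By Bézout, 328*(56) + 1080*(-17) = 8.
Particular solution: (24, -8).
General solution: x = 24 + 135t, y = -8 - 41t for integer t.
463 ≤ 24 + 135t ≤ 4025 gives t ∈ [4, 29], which is 26 values.

26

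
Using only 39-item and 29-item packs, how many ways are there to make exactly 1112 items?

Need nonnegative integers with 39j + 29k = 1112.
gcd(39, 29) = 1, and 39·(3) + 29·(-4) = 1.
So (j₀, k₀) = (3336, -4448); general j = 3336 + 29t, k = -4448 - 39t.
j ≥ 0 ⇒ t ≥ -115; k ≥ 0 ⇒ t ≤ -115. That's 1 value of t.

1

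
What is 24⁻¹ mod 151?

gcd(151, 24):
  151 = 6·24 + 7
  24 = 3·7 + 3
  7 = 2·3 + 1
  3 = 3·1
so gcd(151, 24) = 1.
Back-substitute for Bézout coefficients:
  1 = 7 - 2·3
  ... = 24·(-44) + 151·(7)
So 24·-44 ≡ 1 (mod 151), and -44 mod 151 = 107.

107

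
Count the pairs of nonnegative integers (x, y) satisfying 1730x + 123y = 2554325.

12

gcd(1730, 123) = 1.
By Bézout, 1730·(-46) + 123·(647) = 1.
One solution: (121, 19065).
General: x = 121 + 123t, y = 19065 - 1730t.
x ≥ 0 ⇒ t ≥ 0; y ≥ 0 ⇒ t ≤ 11. So t ∈ [0, 11]: 12 solutions.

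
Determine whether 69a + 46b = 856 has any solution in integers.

gcd(69, 46):
  69 = 1×46 + 23
  46 = 2×23
so gcd(69, 46) = 23.
23 does not divide 856 (remainder 5), so no integer solutions.

no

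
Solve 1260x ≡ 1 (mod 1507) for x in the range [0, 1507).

1025

gcd(1507, 1260) = 1  (1507 = 1×1260 + 247, 1260 = 5×247 + 25, 247 = 9×25 + 22, 25 = 1×22 + 3, 22 = 7×3 + 1, 3 = 3×1).
Back-substituting, 1260×(-482) + 1507×(403) = 1.
So 1260×-482 ≡ 1 (mod 1507), and -482 mod 1507 = 1025.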